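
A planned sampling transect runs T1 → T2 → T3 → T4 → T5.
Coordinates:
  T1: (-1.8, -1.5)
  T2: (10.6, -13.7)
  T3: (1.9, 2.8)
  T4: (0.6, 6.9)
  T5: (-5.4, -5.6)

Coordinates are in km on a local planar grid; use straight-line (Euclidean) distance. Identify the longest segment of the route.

Leg distances:
T1→T2: 17.4 km
T2→T3: 18.7 km
T3→T4: 4.3 km
T4→T5: 13.9 km
The longest leg is T2–T3 at 18.7 km.

T2–T3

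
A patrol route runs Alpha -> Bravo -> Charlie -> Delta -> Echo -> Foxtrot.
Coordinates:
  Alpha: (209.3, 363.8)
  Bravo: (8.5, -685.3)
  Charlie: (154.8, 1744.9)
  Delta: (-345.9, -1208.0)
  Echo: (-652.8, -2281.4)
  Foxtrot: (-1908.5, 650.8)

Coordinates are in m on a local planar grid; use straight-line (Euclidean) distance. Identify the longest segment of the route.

Leg distances:
Alpha→Bravo: 1068.1 m
Bravo→Charlie: 2434.6 m
Charlie→Delta: 2995.0 m
Delta→Echo: 1116.4 m
Echo→Foxtrot: 3189.8 m
The longest leg is Echo–Foxtrot at 3189.8 m.

Echo–Foxtrot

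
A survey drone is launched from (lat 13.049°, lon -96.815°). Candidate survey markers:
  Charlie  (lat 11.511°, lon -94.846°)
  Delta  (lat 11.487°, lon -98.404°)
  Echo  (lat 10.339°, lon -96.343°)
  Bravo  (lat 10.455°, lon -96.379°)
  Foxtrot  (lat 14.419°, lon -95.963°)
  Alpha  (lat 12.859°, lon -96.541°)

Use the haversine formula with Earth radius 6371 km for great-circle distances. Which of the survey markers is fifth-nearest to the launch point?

Distances from the launch point ((lat 13.049°, lon -96.815°)):
Alpha: 36.4 km
Foxtrot: 178.0 km
Delta: 244.9 km
Charlie: 273.9 km
Bravo: 292.3 km
Echo: 305.7 km
The fifth-nearest is Bravo at 292.3 km.

Bravo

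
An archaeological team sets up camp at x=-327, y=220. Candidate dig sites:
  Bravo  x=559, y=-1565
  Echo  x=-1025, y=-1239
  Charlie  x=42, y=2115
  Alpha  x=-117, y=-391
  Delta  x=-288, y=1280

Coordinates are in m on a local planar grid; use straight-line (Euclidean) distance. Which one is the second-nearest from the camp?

Delta

Distance to each, sorted:
Alpha: 646.1 m
Delta: 1060.7 m
Echo: 1617.4 m
Charlie: 1930.6 m
Bravo: 1992.8 m
The second-nearest is Delta at 1060.7 m.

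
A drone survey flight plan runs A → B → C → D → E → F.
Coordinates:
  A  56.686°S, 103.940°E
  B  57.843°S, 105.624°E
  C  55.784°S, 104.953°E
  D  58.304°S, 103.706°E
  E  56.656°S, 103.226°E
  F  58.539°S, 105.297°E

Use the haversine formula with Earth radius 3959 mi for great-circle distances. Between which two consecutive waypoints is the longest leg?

Leg distances:
A→B: 101.7 mi
B→C: 144.5 mi
C→D: 180.3 mi
D→E: 115.3 mi
E→F: 151.0 mi
The longest leg is C–D at 180.3 mi.

C–D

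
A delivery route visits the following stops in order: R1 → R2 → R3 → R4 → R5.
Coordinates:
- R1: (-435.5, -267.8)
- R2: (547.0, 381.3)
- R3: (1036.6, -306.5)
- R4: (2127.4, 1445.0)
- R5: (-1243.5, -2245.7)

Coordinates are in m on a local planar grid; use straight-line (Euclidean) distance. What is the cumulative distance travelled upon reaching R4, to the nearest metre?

4085 m

Leg distances:
R1→R2: 1177.6 m  (cumulative 1177.6 m)
R2→R3: 844.3 m  (cumulative 2021.8 m)
R3→R4: 2063.4 m  (cumulative 4085.2 m)
Cumulative distance at R4 ≈ 4085 m.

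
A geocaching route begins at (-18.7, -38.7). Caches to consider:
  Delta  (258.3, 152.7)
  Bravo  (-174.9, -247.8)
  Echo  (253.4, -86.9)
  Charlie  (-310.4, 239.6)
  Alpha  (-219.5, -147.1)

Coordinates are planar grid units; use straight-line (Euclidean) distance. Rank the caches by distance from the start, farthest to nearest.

Distances from the start:
Charlie (-310.4, 239.6): 403.2
Delta (258.3, 152.7): 336.7
Echo (253.4, -86.9): 276.3
Bravo (-174.9, -247.8): 261.0
Alpha (-219.5, -147.1): 228.2

Charlie, Delta, Echo, Bravo, Alpha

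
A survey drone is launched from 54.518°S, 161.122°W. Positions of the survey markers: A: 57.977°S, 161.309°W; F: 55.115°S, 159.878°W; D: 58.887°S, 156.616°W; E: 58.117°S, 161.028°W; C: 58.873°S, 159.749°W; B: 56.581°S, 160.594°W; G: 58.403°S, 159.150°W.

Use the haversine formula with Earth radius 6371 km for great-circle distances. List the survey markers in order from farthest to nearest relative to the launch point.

D, C, G, E, A, B, F

Computing each great-circle distance from 54.518°S, 161.122°W:
D 58.887°S, 156.616°W: 558.0 km
C 58.873°S, 159.749°W: 491.4 km
G 58.403°S, 159.150°W: 448.6 km
E 58.117°S, 161.028°W: 400.2 km
A 57.977°S, 161.309°W: 384.8 km
B 56.581°S, 160.594°W: 231.8 km
F 55.115°S, 159.878°W: 103.7 km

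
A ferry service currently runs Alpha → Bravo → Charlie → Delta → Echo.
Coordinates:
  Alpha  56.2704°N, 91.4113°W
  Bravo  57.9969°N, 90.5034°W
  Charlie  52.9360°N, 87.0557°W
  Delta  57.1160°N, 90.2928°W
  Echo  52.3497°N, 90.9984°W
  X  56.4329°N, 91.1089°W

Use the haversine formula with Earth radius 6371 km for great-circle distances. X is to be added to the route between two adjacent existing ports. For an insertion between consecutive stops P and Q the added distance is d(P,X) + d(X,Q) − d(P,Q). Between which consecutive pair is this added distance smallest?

between Alpha and Bravo

Added distance for inserting X between each consecutive pair:
Alpha–Bravo: 4.0 km
Bravo–Charlie: 42.5 km
Charlie–Delta: 50.3 km
Delta–Echo: 13.0 km
Smallest added distance is 4.0 km, inserting between Alpha and Bravo.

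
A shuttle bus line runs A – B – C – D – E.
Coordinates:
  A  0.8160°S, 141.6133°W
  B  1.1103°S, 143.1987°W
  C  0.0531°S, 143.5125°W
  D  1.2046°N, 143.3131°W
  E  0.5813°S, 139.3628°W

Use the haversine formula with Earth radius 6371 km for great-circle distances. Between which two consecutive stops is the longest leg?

Leg distances:
A→B: 179.3 km
B→C: 122.6 km
C→D: 141.6 km
D→E: 482.0 km
The longest leg is D–E at 482.0 km.

D–E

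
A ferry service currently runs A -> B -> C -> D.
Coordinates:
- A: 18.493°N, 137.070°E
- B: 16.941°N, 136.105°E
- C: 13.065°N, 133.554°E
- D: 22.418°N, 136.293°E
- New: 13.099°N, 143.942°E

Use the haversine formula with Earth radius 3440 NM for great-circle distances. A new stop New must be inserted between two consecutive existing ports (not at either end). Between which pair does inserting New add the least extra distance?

between C and D

Added distance for inserting New between each consecutive pair:
A–B: 913.4 NM
B–C: 841.3 NM
C–D: 734.3 NM
Smallest added distance is 734.3 NM, inserting between C and D.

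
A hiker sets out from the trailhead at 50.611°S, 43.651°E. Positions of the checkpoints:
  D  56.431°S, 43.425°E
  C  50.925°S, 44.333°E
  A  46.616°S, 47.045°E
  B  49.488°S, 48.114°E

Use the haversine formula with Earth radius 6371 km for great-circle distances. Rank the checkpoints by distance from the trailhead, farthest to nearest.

Computing each great-circle distance from 50.611°S, 43.651°E:
D 56.431°S, 43.425°E: 647.3 km
A 46.616°S, 47.045°E: 509.4 km
B 49.488°S, 48.114°E: 342.2 km
C 50.925°S, 44.333°E: 59.3 km

D, A, B, C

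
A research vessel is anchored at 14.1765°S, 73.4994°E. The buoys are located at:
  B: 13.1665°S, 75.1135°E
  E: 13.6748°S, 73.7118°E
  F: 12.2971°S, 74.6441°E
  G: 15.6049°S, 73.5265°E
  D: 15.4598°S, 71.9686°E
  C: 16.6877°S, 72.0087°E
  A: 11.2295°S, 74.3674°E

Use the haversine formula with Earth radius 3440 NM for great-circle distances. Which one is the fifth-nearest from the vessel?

F

Distances from the vessel (14.1765°S, 73.4994°E):
E: 32.6 NM
G: 85.8 NM
B: 112.0 NM
D: 117.6 NM
F: 131.2 NM
C: 173.7 NM
A: 184.1 NM
The fifth-nearest is F at 131.2 NM.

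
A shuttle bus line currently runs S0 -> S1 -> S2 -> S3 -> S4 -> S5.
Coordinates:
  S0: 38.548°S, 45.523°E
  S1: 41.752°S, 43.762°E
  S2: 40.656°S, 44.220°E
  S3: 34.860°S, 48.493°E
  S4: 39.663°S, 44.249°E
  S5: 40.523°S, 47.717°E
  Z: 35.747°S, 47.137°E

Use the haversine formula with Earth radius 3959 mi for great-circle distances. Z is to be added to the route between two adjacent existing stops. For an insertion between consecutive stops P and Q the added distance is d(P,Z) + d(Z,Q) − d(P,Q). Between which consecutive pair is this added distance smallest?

between S3 and S4

Added distance for inserting Z between each consecutive pair:
S0–S1: 425.8 mi
S1–S2: 747.9 mi
S2–S3: 8.9 mi
S3–S4: 5.6 mi
S4–S5: 452.0 mi
Smallest added distance is 5.6 mi, inserting between S3 and S4.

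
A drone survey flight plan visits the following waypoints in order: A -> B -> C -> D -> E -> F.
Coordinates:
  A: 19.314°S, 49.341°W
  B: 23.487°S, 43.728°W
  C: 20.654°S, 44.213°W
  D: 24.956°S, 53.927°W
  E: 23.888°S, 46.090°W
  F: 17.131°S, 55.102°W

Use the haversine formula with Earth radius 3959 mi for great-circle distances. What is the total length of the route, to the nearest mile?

2591 mi

Leg distances:
A→B: 462.0 mi  (cumulative 462.0 mi)
B→C: 198.2 mi  (cumulative 660.2 mi)
C→D: 686.1 mi  (cumulative 1346.3 mi)
D→E: 498.5 mi  (cumulative 1844.8 mi)
E→F: 746.7 mi  (cumulative 2591.5 mi)
Total route length ≈ 2591 mi.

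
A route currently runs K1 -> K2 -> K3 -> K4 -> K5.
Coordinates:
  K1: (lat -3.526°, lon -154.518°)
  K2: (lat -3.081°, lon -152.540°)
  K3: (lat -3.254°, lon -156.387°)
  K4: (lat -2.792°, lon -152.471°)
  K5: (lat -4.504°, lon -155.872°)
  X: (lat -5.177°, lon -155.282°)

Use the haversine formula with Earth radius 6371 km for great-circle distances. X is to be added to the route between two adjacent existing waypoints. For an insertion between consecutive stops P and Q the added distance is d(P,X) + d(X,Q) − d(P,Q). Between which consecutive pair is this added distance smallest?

between K4 and K5

Added distance for inserting X between each consecutive pair:
K1–K2: 360.2 km
K2–K3: 202.0 km
K3–K4: 217.9 km
K4–K5: 86.0 km
Smallest added distance is 86.0 km, inserting between K4 and K5.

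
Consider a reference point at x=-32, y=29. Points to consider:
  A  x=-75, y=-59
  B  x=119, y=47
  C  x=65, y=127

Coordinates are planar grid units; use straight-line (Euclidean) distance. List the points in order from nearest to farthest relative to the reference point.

Distance from the reference point at x=-32, y=29 to each:
A x=-75, y=-59: 97.9
C x=65, y=127: 137.9
B x=119, y=47: 152.1

A, C, B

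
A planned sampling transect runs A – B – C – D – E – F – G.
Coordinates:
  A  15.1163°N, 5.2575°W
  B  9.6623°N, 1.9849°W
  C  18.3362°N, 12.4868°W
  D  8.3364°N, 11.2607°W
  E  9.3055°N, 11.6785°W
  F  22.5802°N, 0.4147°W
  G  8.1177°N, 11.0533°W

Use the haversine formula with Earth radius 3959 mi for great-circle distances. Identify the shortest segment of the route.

Leg distances:
A→B: 436.8 mi
B→C: 924.0 mi
C→D: 695.8 mi
D→E: 72.8 mi
E→F: 1182.4 mi
F→G: 1223.8 mi
The shortest leg is D–E at 72.8 mi.

D–E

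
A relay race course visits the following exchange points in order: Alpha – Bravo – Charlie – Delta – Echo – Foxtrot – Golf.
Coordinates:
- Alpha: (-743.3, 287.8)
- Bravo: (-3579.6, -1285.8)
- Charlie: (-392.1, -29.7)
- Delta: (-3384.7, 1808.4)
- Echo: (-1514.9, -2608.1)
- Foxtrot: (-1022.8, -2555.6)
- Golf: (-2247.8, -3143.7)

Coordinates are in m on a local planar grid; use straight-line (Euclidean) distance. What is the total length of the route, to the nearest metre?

Leg distances:
Alpha→Bravo: 3243.6 m  (cumulative 3243.6 m)
Bravo→Charlie: 3426.1 m  (cumulative 6669.6 m)
Charlie→Delta: 3512.0 m  (cumulative 10181.7 m)
Delta→Echo: 4796.0 m  (cumulative 14977.7 m)
Echo→Foxtrot: 494.9 m  (cumulative 15472.6 m)
Foxtrot→Golf: 1358.9 m  (cumulative 16831.4 m)
Total route length ≈ 16831 m.

16831 m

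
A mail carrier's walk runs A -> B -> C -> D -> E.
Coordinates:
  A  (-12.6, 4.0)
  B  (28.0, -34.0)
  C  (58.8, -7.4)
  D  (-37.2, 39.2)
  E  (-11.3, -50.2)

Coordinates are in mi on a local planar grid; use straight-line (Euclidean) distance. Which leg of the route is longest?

Leg distances:
A→B: 55.6 mi
B→C: 40.7 mi
C→D: 106.7 mi
D→E: 93.1 mi
The longest leg is C–D at 106.7 mi.

C–D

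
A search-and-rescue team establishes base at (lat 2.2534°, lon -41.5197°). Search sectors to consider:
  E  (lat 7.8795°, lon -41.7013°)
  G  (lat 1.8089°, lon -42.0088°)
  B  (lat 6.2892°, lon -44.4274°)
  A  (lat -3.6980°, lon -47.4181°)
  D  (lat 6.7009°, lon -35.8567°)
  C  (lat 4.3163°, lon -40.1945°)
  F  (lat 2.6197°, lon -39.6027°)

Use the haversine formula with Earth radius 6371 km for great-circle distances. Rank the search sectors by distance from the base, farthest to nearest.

A, D, E, B, C, F, G

Distance from the base at (lat 2.2534°, lon -41.5197°) to each:
A (lat -3.6980°, lon -47.4181°): 931.5 km
D (lat 6.7009°, lon -35.8567°): 799.0 km
E (lat 7.8795°, lon -41.7013°): 625.9 km
B (lat 6.2892°, lon -44.4274°): 552.5 km
C (lat 4.3163°, lon -40.1945°): 272.5 km
F (lat 2.6197°, lon -39.6027°): 216.8 km
G (lat 1.8089°, lon -42.0088°): 73.5 km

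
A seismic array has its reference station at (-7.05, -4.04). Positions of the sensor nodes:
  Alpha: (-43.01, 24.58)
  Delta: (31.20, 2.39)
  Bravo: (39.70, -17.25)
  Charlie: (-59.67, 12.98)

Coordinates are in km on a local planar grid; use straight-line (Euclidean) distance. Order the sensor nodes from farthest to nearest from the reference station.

Charlie, Bravo, Alpha, Delta

Distance from the reference station at (-7.05, -4.04) to each:
Charlie (-59.67, 12.98): 55.3 km
Bravo (39.70, -17.25): 48.6 km
Alpha (-43.01, 24.58): 46.0 km
Delta (31.20, 2.39): 38.8 km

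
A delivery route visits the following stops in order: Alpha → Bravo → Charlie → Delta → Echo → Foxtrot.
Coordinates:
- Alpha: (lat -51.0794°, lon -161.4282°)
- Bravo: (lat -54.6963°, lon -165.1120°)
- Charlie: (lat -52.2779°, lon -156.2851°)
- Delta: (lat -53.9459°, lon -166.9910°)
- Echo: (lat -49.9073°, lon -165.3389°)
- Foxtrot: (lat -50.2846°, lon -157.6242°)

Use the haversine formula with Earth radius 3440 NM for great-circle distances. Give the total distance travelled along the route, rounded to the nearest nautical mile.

Leg distances:
Alpha→Bravo: 254.8 NM  (cumulative 254.8 NM)
Bravo→Charlie: 346.8 NM  (cumulative 601.6 NM)
Charlie→Delta: 398.2 NM  (cumulative 999.8 NM)
Delta→Echo: 250.1 NM  (cumulative 1249.9 NM)
Echo→Foxtrot: 297.9 NM  (cumulative 1547.7 NM)
Total route length ≈ 1548 NM.

1548 NM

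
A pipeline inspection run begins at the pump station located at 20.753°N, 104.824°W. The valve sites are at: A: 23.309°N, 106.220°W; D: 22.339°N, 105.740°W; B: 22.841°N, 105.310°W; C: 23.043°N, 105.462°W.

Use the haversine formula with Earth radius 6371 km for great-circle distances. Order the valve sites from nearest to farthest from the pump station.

D, B, C, A

Computing each great-circle distance from 20.753°N, 104.824°W:
D 22.339°N, 105.740°W: 200.2 km
B 22.841°N, 105.310°W: 237.5 km
C 23.043°N, 105.462°W: 263.0 km
A 23.309°N, 106.220°W: 318.6 km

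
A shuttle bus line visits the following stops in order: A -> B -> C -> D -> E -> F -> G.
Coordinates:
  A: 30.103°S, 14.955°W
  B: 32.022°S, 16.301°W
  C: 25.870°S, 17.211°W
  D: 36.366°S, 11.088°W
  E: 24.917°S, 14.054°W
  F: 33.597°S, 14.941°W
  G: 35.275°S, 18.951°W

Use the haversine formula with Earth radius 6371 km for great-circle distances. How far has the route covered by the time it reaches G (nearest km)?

4928 km

Leg distances:
A→B: 248.9 km  (cumulative 248.9 km)
B→C: 689.8 km  (cumulative 938.7 km)
C→D: 1303.8 km  (cumulative 2242.5 km)
D→E: 1304.1 km  (cumulative 3546.6 km)
E→F: 969.0 km  (cumulative 4515.5 km)
F→G: 412.3 km  (cumulative 4927.9 km)
Cumulative distance at G ≈ 4928 km.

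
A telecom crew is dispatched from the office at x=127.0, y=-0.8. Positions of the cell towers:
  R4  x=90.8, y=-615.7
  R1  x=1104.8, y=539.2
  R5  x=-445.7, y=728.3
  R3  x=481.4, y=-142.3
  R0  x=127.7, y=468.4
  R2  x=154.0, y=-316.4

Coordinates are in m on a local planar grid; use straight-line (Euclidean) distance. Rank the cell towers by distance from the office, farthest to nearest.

R1, R5, R4, R0, R3, R2

Computing each straight-line distance from x=127.0, y=-0.8:
R1 x=1104.8, y=539.2: 1117.0 m
R5 x=-445.7, y=728.3: 927.1 m
R4 x=90.8, y=-615.7: 616.0 m
R0 x=127.7, y=468.4: 469.2 m
R3 x=481.4, y=-142.3: 381.6 m
R2 x=154.0, y=-316.4: 316.8 m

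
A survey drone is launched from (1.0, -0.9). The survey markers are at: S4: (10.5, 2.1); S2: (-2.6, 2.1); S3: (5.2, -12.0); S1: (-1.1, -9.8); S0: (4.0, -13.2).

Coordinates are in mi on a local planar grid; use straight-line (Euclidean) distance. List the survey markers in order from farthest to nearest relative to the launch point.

S0, S3, S4, S1, S2

Computing each straight-line distance from (1.0, -0.9):
S0 (4.0, -13.2): 12.7 mi
S3 (5.2, -12.0): 11.9 mi
S4 (10.5, 2.1): 10.0 mi
S1 (-1.1, -9.8): 9.1 mi
S2 (-2.6, 2.1): 4.7 mi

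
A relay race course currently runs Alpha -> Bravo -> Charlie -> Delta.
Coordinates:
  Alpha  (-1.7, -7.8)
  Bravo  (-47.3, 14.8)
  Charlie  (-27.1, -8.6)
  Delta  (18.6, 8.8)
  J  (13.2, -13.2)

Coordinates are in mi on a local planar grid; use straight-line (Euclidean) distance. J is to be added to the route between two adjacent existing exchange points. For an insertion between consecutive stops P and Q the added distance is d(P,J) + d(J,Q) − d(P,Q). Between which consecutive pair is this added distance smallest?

between Charlie and Delta

Added distance for inserting J between each consecutive pair:
Alpha–Bravo: 31.6 mi
Bravo–Charlie: 76.3 mi
Charlie–Delta: 14.3 mi
Smallest added distance is 14.3 mi, inserting between Charlie and Delta.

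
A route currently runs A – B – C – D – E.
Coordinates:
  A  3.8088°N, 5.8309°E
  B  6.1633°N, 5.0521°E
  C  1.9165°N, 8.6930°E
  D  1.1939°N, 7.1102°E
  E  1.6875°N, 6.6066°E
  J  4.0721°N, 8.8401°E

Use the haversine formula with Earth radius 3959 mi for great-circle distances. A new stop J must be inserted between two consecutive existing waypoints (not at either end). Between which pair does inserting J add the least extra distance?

Added distance for inserting J between each consecutive pair:
A–B: 335.0 mi
B–C: 61.3 mi
C–D: 261.1 mi
D–E: 408.9 mi
Smallest added distance is 61.3 mi, inserting between B and C.

between B and C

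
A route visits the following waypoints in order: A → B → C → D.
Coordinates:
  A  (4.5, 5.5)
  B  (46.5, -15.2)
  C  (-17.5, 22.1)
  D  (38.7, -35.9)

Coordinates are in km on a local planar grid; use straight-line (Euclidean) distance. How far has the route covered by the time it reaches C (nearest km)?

121 km

Leg distances:
A→B: 46.8 km  (cumulative 46.8 km)
B→C: 74.1 km  (cumulative 120.9 km)
Cumulative distance at C ≈ 121 km.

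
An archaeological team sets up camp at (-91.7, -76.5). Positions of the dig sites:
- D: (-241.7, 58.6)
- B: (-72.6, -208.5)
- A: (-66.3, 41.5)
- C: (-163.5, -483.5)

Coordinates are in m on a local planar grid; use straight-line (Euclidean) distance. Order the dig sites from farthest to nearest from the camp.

C, D, B, A

Distances from the camp:
C (-163.5, -483.5): 413.3 m
D (-241.7, 58.6): 201.9 m
B (-72.6, -208.5): 133.4 m
A (-66.3, 41.5): 120.7 m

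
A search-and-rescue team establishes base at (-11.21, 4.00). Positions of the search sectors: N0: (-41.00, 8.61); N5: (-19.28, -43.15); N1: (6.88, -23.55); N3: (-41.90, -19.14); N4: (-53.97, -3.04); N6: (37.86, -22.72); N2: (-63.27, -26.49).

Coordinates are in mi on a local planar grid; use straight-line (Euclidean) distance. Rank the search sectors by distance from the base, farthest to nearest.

Computing each straight-line distance from (-11.21, 4.00):
N2 (-63.27, -26.49): 60.3 mi
N6 (37.86, -22.72): 55.9 mi
N5 (-19.28, -43.15): 47.8 mi
N4 (-53.97, -3.04): 43.3 mi
N3 (-41.90, -19.14): 38.4 mi
N1 (6.88, -23.55): 33.0 mi
N0 (-41.00, 8.61): 30.1 mi

N2, N6, N5, N4, N3, N1, N0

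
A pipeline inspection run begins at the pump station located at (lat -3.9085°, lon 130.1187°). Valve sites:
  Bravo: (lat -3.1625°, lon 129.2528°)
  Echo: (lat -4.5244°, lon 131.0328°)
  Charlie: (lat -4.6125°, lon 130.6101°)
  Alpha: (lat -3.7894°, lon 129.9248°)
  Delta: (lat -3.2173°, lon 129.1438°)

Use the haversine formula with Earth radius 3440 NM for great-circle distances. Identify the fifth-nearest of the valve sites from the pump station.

Delta

Distances from the pump station ((lat -3.9085°, lon 130.1187°)):
Alpha: 13.6 NM
Charlie: 51.5 NM
Echo: 66.1 NM
Bravo: 68.5 NM
Delta: 71.7 NM
The fifth-nearest is Delta at 71.7 NM.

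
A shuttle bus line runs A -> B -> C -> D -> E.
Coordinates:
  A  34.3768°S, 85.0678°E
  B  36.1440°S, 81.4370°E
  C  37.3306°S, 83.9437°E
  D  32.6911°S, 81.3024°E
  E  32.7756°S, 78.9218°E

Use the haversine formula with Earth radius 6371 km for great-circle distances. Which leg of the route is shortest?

D–E

Leg distances:
A→B: 383.7 km
B→C: 259.4 km
C→D: 569.1 km
D→E: 222.9 km
The shortest leg is D–E at 222.9 km.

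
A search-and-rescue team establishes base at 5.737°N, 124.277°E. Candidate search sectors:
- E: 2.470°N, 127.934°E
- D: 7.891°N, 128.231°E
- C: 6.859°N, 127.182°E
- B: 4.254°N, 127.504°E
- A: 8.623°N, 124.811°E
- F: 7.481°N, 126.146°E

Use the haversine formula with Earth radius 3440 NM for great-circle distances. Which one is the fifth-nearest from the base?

D

Distance to each, sorted:
F: 152.9 NM
A: 176.2 NM
C: 186.0 NM
B: 212.6 NM
D: 268.9 NM
E: 294.0 NM
The fifth-nearest is D at 268.9 NM.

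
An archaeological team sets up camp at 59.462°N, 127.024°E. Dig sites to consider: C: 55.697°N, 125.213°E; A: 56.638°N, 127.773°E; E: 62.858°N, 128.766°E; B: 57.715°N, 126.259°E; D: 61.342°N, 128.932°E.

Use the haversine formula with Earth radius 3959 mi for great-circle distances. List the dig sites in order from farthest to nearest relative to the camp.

C, E, A, D, B

Computing each great-circle distance from 59.462°N, 127.024°E:
C 55.697°N, 125.213°E: 268.6 mi
E 62.858°N, 128.766°E: 241.7 mi
A 56.638°N, 127.773°E: 197.0 mi
D 61.342°N, 128.932°E: 145.3 mi
B 57.715°N, 126.259°E: 123.8 mi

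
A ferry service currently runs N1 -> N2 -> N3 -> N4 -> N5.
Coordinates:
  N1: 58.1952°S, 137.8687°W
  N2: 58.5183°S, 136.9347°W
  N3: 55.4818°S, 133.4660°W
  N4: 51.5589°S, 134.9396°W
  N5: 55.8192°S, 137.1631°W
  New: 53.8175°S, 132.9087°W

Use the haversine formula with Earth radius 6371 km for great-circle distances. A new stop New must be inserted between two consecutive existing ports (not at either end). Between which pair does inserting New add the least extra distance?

Added distance for inserting New between each consecutive pair:
N1–N2: 1089.5 km
N2–N3: 369.8 km
N3–N4: 27.6 km
N4–N5: 142.0 km
Smallest added distance is 27.6 km, inserting between N3 and N4.

between N3 and N4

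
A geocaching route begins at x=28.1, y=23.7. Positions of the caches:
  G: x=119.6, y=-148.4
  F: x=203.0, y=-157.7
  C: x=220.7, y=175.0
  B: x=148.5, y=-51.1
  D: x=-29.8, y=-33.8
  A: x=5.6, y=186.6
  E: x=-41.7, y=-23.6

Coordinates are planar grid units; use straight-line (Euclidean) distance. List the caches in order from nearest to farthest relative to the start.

Distance from the start at x=28.1, y=23.7 to each:
D x=-29.8, y=-33.8: 81.6
E x=-41.7, y=-23.6: 84.3
B x=148.5, y=-51.1: 141.7
A x=5.6, y=186.6: 164.4
G x=119.6, y=-148.4: 194.9
C x=220.7, y=175.0: 244.9
F x=203.0, y=-157.7: 252.0

D, E, B, A, G, C, F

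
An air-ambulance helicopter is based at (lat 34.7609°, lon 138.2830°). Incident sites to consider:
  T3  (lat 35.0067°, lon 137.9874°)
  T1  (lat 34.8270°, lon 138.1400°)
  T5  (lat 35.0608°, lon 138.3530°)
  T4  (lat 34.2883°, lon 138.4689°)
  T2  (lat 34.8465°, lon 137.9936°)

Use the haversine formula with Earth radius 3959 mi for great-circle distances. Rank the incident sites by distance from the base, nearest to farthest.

Computing each great-circle distance from (lat 34.7609°, lon 138.2830°):
T1 (lat 34.8270°, lon 138.1400°): 9.3 mi
T2 (lat 34.8465°, lon 137.9936°): 17.5 mi
T5 (lat 35.0608°, lon 138.3530°): 21.1 mi
T3 (lat 35.0067°, lon 137.9874°): 23.9 mi
T4 (lat 34.2883°, lon 138.4689°): 34.3 mi

T1, T2, T5, T3, T4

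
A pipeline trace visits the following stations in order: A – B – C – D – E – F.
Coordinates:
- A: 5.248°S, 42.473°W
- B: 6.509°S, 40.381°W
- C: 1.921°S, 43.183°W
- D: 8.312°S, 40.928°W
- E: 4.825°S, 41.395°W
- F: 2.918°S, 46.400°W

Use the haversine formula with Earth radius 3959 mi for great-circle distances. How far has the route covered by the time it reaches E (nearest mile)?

1250 mi

Leg distances:
A→B: 168.1 mi  (cumulative 168.1 mi)
B→C: 371.2 mi  (cumulative 539.3 mi)
C→D: 468.1 mi  (cumulative 1007.3 mi)
D→E: 243.1 mi  (cumulative 1250.4 mi)
Cumulative distance at E ≈ 1250 mi.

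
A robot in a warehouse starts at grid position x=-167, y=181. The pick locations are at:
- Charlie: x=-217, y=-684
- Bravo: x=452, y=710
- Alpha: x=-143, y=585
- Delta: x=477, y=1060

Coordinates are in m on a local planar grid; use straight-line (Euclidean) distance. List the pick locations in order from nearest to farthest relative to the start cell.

Distances from the start cell:
Alpha x=-143, y=585: 404.7 m
Bravo x=452, y=710: 814.2 m
Charlie x=-217, y=-684: 866.4 m
Delta x=477, y=1060: 1089.7 m

Alpha, Bravo, Charlie, Delta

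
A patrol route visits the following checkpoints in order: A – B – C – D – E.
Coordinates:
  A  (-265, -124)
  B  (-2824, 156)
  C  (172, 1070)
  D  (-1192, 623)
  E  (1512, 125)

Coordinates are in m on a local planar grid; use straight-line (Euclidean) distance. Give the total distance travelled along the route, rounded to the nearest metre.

Leg distances:
A→B: 2574.3 m  (cumulative 2574.3 m)
B→C: 3132.3 m  (cumulative 5706.6 m)
C→D: 1435.4 m  (cumulative 7142.0 m)
D→E: 2749.5 m  (cumulative 9891.4 m)
Total route length ≈ 9891 m.

9891 m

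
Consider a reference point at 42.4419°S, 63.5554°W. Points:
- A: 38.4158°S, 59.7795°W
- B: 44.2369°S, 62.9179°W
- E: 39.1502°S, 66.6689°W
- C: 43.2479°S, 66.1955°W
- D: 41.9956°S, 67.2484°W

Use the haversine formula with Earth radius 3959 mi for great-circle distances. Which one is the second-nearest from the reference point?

Distance to each, sorted:
B: 128.1 mi
C: 144.9 mi
D: 191.5 mi
E: 279.7 mi
A: 341.7 mi
The second-nearest is C at 144.9 mi.

C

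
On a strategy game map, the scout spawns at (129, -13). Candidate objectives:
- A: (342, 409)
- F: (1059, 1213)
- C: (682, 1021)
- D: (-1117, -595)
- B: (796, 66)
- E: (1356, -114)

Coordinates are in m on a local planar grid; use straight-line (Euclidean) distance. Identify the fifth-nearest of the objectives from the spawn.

Distances from the spawn ((129, -13)):
A: 472.7 m
B: 671.7 m
C: 1172.6 m
E: 1231.1 m
D: 1375.2 m
F: 1538.8 m
The fifth-nearest is D at 1375.2 m.

D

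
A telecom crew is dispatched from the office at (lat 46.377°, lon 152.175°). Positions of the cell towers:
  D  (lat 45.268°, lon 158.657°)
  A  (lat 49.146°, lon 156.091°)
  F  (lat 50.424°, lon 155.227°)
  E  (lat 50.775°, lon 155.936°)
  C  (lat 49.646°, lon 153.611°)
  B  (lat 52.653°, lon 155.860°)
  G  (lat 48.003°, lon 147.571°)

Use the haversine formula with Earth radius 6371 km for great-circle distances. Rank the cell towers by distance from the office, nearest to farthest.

C, G, A, F, D, E, B

Computing each great-circle distance from (lat 46.377°, lon 152.175°):
C (lat 49.646°, lon 153.611°): 378.8 km
G (lat 48.003°, lon 147.571°): 392.0 km
A (lat 49.146°, lon 156.091°): 424.7 km
F (lat 50.424°, lon 155.227°): 503.2 km
D (lat 45.268°, lon 158.657°): 517.0 km
E (lat 50.775°, lon 155.936°): 561.7 km
B (lat 52.653°, lon 155.860°): 746.6 km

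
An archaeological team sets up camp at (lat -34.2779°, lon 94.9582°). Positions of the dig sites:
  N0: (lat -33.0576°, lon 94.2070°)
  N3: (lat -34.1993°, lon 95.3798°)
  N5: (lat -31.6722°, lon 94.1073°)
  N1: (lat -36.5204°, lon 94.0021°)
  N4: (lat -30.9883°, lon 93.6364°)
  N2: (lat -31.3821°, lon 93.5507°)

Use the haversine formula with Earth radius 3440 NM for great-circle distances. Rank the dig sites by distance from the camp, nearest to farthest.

Distances from the camp:
N3 (lat -34.1993°, lon 95.3798°): 21.5 NM
N0 (lat -33.0576°, lon 94.2070°): 82.3 NM
N1 (lat -36.5204°, lon 94.0021°): 142.5 NM
N5 (lat -31.6722°, lon 94.1073°): 162.2 NM
N2 (lat -31.3821°, lon 93.5507°): 187.8 NM
N4 (lat -30.9883°, lon 93.6364°): 208.5 NM

N3, N0, N1, N5, N2, N4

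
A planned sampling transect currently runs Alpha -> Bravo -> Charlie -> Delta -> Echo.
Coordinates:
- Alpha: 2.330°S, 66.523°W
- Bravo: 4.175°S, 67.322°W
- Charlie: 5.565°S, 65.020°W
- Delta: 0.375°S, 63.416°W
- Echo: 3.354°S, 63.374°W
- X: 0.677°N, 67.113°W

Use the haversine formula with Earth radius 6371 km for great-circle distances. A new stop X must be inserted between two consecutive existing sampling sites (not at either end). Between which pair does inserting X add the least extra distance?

between Charlie and Delta

Added distance for inserting X between each consecutive pair:
Alpha–Bravo: 657.2 km
Bravo–Charlie: 973.8 km
Charlie–Delta: 555.4 km
Delta–Echo: 707.3 km
Smallest added distance is 555.4 km, inserting between Charlie and Delta.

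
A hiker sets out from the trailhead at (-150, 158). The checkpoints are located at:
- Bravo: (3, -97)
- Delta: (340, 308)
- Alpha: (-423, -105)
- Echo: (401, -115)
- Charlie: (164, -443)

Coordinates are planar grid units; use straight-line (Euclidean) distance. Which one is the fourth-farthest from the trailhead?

Alpha

Distance to each, sorted:
Charlie: 678.1
Echo: 614.9
Delta: 512.4
Alpha: 379.1
Bravo: 297.4
The fourth-farthest is Alpha at 379.1.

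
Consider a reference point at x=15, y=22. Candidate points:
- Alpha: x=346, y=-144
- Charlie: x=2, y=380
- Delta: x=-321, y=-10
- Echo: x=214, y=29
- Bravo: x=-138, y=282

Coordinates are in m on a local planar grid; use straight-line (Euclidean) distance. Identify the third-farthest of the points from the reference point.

Distance to each, sorted:
Alpha: 370.3 m
Charlie: 358.2 m
Delta: 337.5 m
Bravo: 301.7 m
Echo: 199.1 m
The third-farthest is Delta at 337.5 m.

Delta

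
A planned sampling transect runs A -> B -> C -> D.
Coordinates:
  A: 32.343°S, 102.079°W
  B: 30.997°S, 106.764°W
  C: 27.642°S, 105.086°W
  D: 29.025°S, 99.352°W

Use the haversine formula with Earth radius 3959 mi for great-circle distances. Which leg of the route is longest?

Leg distances:
A→B: 290.8 mi
B→C: 252.9 mi
C→D: 361.5 mi
The longest leg is C–D at 361.5 mi.

C–D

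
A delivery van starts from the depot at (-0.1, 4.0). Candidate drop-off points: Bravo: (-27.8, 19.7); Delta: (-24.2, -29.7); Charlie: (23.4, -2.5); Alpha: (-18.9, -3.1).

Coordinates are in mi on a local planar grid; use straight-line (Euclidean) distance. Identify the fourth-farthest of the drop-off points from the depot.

Alpha

Distances from the depot ((-0.1, 4.0)):
Delta: 41.4 mi
Bravo: 31.8 mi
Charlie: 24.4 mi
Alpha: 20.1 mi
The fourth-farthest is Alpha at 20.1 mi.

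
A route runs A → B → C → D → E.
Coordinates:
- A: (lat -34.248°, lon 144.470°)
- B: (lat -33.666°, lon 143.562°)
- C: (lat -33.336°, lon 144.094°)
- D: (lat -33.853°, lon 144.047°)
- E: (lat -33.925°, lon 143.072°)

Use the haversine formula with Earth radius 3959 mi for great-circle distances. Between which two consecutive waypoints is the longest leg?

A–B

Leg distances:
A→B: 65.8 mi
B→C: 38.2 mi
C→D: 35.8 mi
D→E: 56.1 mi
The longest leg is A–B at 65.8 mi.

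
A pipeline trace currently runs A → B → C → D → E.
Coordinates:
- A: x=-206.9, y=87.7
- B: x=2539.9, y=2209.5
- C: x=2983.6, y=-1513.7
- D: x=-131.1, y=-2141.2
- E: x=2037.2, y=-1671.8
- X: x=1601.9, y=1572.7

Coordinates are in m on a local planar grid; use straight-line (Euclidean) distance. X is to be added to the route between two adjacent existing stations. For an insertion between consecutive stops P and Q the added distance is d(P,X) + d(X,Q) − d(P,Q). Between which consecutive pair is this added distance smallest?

Added distance for inserting X between each consecutive pair:
A–B: 3.2 m
B–C: 765.8 m
C–D: 4302.6 m
D–E: 5153.4 m
Smallest added distance is 3.2 m, inserting between A and B.

between A and B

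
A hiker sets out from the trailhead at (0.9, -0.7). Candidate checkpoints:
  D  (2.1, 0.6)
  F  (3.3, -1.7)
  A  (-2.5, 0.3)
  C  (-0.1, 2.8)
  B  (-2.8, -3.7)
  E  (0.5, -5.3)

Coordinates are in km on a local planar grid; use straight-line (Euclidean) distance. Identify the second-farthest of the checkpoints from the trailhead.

E

Distances from the trailhead ((0.9, -0.7)):
B: 4.8 km
E: 4.6 km
C: 3.6 km
A: 3.5 km
F: 2.6 km
D: 1.8 km
The second-farthest is E at 4.6 km.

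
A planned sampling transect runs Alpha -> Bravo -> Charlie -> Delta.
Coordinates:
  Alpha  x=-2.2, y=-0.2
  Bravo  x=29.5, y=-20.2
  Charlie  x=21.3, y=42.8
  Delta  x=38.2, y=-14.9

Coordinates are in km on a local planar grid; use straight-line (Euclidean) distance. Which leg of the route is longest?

Bravo–Charlie

Leg distances:
Alpha→Bravo: 37.5 km
Bravo→Charlie: 63.5 km
Charlie→Delta: 60.1 km
The longest leg is Bravo–Charlie at 63.5 km.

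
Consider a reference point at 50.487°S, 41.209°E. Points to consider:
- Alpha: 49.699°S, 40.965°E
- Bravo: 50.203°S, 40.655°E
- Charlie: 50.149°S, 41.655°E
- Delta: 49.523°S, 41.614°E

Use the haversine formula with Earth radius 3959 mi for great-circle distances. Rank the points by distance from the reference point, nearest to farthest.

Computing each great-circle distance from 50.487°S, 41.209°E:
Charlie 50.149°S, 41.655°E: 30.5 mi
Bravo 50.203°S, 40.655°E: 31.3 mi
Alpha 49.699°S, 40.965°E: 55.5 mi
Delta 49.523°S, 41.614°E: 69.0 mi

Charlie, Bravo, Alpha, Delta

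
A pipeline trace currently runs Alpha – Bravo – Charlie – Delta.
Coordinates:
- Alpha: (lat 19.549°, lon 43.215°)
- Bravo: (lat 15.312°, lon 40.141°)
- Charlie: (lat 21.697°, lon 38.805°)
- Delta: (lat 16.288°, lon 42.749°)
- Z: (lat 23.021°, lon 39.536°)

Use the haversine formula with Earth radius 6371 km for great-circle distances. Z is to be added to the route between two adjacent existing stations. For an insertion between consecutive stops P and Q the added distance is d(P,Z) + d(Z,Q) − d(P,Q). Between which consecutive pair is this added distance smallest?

Added distance for inserting Z between each consecutive pair:
Alpha–Bravo: 829.1 km
Bravo–Charlie: 301.0 km
Charlie–Delta: 255.6 km
Smallest added distance is 255.6 km, inserting between Charlie and Delta.

between Charlie and Delta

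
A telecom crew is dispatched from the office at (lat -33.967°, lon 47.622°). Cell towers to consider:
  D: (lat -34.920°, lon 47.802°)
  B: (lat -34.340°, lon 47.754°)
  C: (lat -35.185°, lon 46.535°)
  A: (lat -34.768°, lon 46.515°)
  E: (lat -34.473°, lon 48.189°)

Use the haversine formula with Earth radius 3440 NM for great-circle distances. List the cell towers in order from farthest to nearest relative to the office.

C, A, D, E, B

Computing each great-circle distance from (lat -33.967°, lon 47.622°):
C (lat -35.185°, lon 46.535°): 90.7 NM
A (lat -34.768°, lon 46.515°): 73.0 NM
D (lat -34.920°, lon 47.802°): 57.9 NM
E (lat -34.473°, lon 48.189°): 41.4 NM
B (lat -34.340°, lon 47.754°): 23.3 NM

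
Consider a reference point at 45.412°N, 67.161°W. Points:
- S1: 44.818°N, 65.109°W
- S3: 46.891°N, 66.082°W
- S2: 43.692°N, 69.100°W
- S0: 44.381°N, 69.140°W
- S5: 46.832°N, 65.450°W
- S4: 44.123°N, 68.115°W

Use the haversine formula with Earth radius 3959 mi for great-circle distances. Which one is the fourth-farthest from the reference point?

S3

Distance to each, sorted:
S2: 152.4 mi
S5: 127.8 mi
S0: 120.2 mi
S3: 114.5 mi
S1: 108.1 mi
S4: 100.6 mi
The fourth-farthest is S3 at 114.5 mi.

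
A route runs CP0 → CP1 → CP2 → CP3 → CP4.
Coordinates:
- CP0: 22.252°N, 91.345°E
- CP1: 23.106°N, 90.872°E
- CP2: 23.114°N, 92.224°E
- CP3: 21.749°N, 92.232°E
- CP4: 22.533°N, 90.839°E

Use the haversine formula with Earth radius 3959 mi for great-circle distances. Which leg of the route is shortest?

CP0–CP1

Leg distances:
CP0→CP1: 66.3 mi
CP1→CP2: 85.9 mi
CP2→CP3: 94.3 mi
CP3→CP4: 104.3 mi
The shortest leg is CP0–CP1 at 66.3 mi.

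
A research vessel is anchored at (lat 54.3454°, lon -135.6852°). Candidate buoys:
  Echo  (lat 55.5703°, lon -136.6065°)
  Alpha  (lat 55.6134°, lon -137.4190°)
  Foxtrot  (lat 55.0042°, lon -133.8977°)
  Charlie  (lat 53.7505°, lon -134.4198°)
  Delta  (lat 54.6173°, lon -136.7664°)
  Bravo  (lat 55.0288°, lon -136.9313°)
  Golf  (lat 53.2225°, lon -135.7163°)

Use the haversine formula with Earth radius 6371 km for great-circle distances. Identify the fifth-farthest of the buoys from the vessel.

Distances from the vessel ((lat 54.3454°, lon -135.6852°)):
Alpha: 179.2 km
Echo: 148.4 km
Foxtrot: 136.3 km
Golf: 124.9 km
Bravo: 110.4 km
Charlie: 105.8 km
Delta: 76.1 km
The fifth-farthest is Bravo at 110.4 km.

Bravo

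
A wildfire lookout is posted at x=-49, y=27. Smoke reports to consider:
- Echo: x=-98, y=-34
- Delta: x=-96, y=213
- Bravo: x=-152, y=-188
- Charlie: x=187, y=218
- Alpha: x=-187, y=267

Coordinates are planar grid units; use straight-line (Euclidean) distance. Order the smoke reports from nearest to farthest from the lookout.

Echo, Delta, Bravo, Alpha, Charlie

Computing each straight-line distance from x=-49, y=27:
Echo x=-98, y=-34: 78.2
Delta x=-96, y=213: 191.8
Bravo x=-152, y=-188: 238.4
Alpha x=-187, y=267: 276.8
Charlie x=187, y=218: 303.6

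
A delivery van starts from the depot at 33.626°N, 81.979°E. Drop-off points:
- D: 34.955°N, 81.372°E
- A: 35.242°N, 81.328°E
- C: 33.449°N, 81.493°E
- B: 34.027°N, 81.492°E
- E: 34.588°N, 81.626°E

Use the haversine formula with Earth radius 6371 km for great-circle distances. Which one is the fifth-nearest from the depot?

Distances from the depot (33.626°N, 81.979°E):
C: 49.2 km
B: 63.3 km
E: 111.8 km
D: 157.9 km
A: 189.3 km
The fifth-nearest is A at 189.3 km.

A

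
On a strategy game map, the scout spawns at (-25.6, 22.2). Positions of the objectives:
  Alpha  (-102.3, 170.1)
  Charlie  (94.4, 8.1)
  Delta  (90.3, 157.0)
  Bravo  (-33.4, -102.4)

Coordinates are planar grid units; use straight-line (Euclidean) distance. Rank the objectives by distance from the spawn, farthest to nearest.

Distances from the spawn:
Delta (90.3, 157.0): 177.8
Alpha (-102.3, 170.1): 166.6
Bravo (-33.4, -102.4): 124.8
Charlie (94.4, 8.1): 120.8

Delta, Alpha, Bravo, Charlie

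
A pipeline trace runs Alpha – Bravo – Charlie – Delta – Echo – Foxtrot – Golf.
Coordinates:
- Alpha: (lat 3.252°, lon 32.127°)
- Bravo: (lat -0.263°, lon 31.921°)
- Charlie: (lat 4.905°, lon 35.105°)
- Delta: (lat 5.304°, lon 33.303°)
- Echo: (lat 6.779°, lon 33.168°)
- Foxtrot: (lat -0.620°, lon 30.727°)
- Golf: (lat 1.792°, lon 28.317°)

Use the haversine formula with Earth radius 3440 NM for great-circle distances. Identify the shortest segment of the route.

Leg distances:
Alpha→Bravo: 211.4 NM
Bravo→Charlie: 364.3 NM
Charlie→Delta: 110.4 NM
Delta→Echo: 88.9 NM
Echo→Foxtrot: 467.7 NM
Foxtrot→Golf: 204.7 NM
The shortest leg is Delta–Echo at 88.9 NM.

Delta–Echo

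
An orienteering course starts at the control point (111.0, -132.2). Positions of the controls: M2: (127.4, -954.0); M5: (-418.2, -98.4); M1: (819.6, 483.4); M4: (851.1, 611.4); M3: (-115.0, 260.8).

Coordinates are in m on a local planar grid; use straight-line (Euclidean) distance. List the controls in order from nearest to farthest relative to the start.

Computing each straight-line distance from (111.0, -132.2):
M3 (-115.0, 260.8): 453.3 m
M5 (-418.2, -98.4): 530.3 m
M2 (127.4, -954.0): 822.0 m
M1 (819.6, 483.4): 938.7 m
M4 (851.1, 611.4): 1049.1 m

M3, M5, M2, M1, M4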